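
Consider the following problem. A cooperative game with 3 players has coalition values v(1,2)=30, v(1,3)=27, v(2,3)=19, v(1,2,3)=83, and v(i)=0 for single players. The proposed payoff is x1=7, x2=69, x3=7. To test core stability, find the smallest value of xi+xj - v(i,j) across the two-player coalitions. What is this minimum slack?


Step 1: Slack for coalition (1,2): x1+x2 - v12 = 76 - 30 = 46
Step 2: Slack for coalition (1,3): x1+x3 - v13 = 14 - 27 = -13
Step 3: Slack for coalition (2,3): x2+x3 - v23 = 76 - 19 = 57
Step 4: Minimum slack = min(46, -13, 57) = -13, attained by (1,3); coalition (1,3) can block (slack < 0), so the allocation is not in the core

-13


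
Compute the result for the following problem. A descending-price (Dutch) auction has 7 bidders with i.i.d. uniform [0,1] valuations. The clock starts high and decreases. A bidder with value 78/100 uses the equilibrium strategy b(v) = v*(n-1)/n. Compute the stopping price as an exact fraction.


Step 1: Dutch auctions are strategically equivalent to first-price auctions
Step 2: The equilibrium bid is b(v) = v*(n-1)/n
Step 3: b = 39/50 * 6/7
Step 4: b = 117/175

117/175


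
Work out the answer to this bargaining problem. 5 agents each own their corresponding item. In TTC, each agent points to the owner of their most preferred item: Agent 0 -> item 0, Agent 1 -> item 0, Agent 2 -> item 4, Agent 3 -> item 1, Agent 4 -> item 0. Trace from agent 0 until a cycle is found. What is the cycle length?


Step 1: Trace the pointer graph from agent 0: 0 -> 0
Step 2: A cycle is detected when we revisit agent 0
Step 3: The cycle is: 0 -> 0
Step 4: Cycle length = 1

1


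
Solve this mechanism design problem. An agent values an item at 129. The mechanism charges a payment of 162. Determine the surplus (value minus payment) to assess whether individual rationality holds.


Step 1: Surplus = value - payment = 129 - 162 = -33
Step 2: IR is violated (surplus < 0)

-33


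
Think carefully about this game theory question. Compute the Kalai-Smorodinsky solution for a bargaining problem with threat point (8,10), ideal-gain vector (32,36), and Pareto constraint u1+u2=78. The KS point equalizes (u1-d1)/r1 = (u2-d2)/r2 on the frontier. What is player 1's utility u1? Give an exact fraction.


Step 1: At the KS point, (u1-d1)/r1 = (u2-d2)/r2 = t and u1+u2 = 78
Step 2: u1 = d1 + r1*t and u2 = d2 + r2*t, so (d1 + r1*t) + (d2 + r2*t) = 78
Step 3: t = (78 - 8 - 10)/(32 + 36) = 60/68 = 15/17
Step 4: u1 = d1 + r1*t = 8 + 32 * 15/17 = 616/17
Step 5: (Check: u2 = d2 + r2*t = 710/17; u1+u2 = 616/17 + 710/17 = 78, on the frontier.)

616/17


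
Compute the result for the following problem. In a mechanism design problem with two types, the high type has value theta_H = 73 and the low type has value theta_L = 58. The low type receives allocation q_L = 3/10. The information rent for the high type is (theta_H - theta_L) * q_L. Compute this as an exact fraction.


Step 1: theta_H - theta_L = 73 - 58 = 15
Step 2: Information rent = (theta_H - theta_L) * q_L
Step 3: = 15 * 3/10
Step 4: = 9/2

9/2


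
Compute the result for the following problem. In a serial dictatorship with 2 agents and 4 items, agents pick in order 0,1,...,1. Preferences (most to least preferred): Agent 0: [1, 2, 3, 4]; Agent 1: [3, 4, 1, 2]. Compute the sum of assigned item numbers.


Step 1: Agent 0 picks item 1
Step 2: Agent 1 picks item 3
Step 3: Sum = 1 + 3 = 4

4


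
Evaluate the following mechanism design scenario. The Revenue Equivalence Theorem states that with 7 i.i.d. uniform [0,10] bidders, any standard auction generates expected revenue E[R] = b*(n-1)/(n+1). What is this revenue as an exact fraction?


Step 1: By Revenue Equivalence, expected revenue = b*(n-1)/(n+1)
Step 2: Substituting n = 7, b = 10
Step 3: Revenue = 10*(7-1)/(7+1) = 10*6/8
Step 4: Revenue = 60/8 = 15/2

15/2


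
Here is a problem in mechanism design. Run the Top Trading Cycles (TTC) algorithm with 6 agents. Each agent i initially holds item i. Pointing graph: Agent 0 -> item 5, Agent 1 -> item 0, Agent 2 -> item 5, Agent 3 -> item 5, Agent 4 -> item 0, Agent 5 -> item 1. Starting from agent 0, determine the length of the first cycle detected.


Step 1: Trace the pointer graph from agent 0: 0 -> 5 -> 1 -> 0
Step 2: A cycle is detected when we revisit agent 0
Step 3: The cycle is: 0 -> 5 -> 1 -> 0
Step 4: Cycle length = 3

3


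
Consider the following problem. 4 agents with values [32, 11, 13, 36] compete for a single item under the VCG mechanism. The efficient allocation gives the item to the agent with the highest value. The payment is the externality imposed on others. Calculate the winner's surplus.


Step 1: The winner is the agent with the highest value: agent 3 with value 36
Step 2: Values of other agents: [32, 11, 13]
Step 3: VCG payment = max of others' values = 32
Step 4: Surplus = 36 - 32 = 4

4


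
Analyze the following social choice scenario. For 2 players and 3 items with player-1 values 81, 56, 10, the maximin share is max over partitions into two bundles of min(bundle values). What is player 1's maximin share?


Step 1: Item values = 81, 56, 10
Step 2: Enumerate all 2-bundle partitions and take the smaller bundle:
  Partition 1: {81} vs {56,10} -> bundles 81, 66; min = 66
  Partition 2: {56} vs {81,10} -> bundles 56, 91; min = 56
  Partition 3: {10} vs {81,56} -> bundles 10, 137; min = 10
Step 3: MMS = max(66, 56, 10) = 66

66


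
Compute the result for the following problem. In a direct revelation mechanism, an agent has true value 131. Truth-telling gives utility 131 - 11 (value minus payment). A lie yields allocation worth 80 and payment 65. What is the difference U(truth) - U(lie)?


Step 1: U(truth) = value - payment = 131 - 11 = 120
Step 2: U(lie) = allocation - payment = 80 - 65 = 15
Step 3: IC gap = 120 - 15 = 105

105


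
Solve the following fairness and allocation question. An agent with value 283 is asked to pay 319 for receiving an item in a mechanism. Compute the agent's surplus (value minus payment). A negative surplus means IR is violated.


Step 1: Surplus = value - payment = 283 - 319 = -36
Step 2: IR is violated (surplus < 0)

-36


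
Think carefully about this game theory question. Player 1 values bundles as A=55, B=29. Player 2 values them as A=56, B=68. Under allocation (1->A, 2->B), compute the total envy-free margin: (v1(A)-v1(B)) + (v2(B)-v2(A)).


Step 1: Player 1's margin = v1(A) - v1(B) = 55 - 29 = 26
Step 2: Player 2's margin = v2(B) - v2(A) = 68 - 56 = 12
Step 3: Total margin = 26 + 12 = 38

38


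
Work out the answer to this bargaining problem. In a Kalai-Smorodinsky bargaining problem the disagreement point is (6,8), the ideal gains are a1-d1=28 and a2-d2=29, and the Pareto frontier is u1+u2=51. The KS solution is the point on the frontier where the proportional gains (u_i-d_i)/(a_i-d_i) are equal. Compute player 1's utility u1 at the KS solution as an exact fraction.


Step 1: At the KS point, (u1-d1)/r1 = (u2-d2)/r2 = t and u1+u2 = 51
Step 2: u1 = d1 + r1*t and u2 = d2 + r2*t, so (d1 + r1*t) + (d2 + r2*t) = 51
Step 3: t = (51 - 6 - 8)/(28 + 29) = 37/57
Step 4: u1 = d1 + r1*t = 6 + 28 * 37/57 = 1378/57
Step 5: (Check: u2 = d2 + r2*t = 1529/57; u1+u2 = 1378/57 + 1529/57 = 51, on the frontier.)

1378/57


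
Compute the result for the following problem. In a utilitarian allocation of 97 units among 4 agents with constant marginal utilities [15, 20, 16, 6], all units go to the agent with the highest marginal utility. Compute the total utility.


Step 1: The marginal utilities are [15, 20, 16, 6]
Step 2: The highest marginal utility is 20
Step 3: All 97 units go to that agent
Step 4: Total utility = 20 * 97 = 1940

1940


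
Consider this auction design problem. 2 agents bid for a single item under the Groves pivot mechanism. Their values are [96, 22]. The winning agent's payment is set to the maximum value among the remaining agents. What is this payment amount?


Step 1: The efficient winner is agent 0 with value 96
Step 2: Other agents' values: [22]
Step 3: Pivot payment = max(others) = 22
Step 4: The winner pays 22

22


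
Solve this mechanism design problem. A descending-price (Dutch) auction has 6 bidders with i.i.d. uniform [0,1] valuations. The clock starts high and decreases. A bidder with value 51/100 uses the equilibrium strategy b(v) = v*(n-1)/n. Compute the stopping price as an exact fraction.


Step 1: Dutch auctions are strategically equivalent to first-price auctions
Step 2: The equilibrium bid is b(v) = v*(n-1)/n
Step 3: b = 51/100 * 5/6
Step 4: b = 17/40

17/40


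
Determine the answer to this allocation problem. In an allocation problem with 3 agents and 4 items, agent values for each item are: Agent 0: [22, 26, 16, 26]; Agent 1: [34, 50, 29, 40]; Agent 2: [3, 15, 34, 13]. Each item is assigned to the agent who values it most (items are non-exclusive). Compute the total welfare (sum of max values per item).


Step 1: For each item, find the maximum value among all agents.
Step 2: Item 0 -> Agent 1 (value 34)
Step 3: Item 1 -> Agent 1 (value 50)
Step 4: Item 2 -> Agent 2 (value 34)
Step 5: Item 3 -> Agent 1 (value 40)
Step 6: Total welfare = 34 + 50 + 34 + 40 = 158

158


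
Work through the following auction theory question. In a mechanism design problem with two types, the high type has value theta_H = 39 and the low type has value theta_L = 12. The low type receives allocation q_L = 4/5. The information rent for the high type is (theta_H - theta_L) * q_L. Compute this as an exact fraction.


Step 1: theta_H - theta_L = 39 - 12 = 27
Step 2: Information rent = (theta_H - theta_L) * q_L
Step 3: = 27 * 4/5
Step 4: = 108/5

108/5


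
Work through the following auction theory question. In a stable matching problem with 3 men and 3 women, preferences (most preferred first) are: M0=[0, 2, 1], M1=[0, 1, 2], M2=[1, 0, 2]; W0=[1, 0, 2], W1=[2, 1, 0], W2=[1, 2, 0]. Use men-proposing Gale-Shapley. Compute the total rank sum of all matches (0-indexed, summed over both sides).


Step 1: Run Gale-Shapley (men propose, women hold best offer):
  M0 proposes to W0; she accepts
  M1 proposes to W0; she switches from M0
  M2 proposes to W1; she accepts
  M0 proposes to W2; she accepts
Step 2: Final matching: W0-M1, W1-M2, W2-M0
Step 3: 0-indexed ranks (man's rank of his match, then woman's): 0 + 0 + 0 + 0 + 1 + 2
Step 4: Total rank sum = 3

3


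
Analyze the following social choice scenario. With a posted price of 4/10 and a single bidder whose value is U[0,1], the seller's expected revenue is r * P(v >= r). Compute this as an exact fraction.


Step 1: Posted price r = 2/5, value support [0,1]
Step 2: P(v >= r) = (1 - 2/5)/1 = 3/5
Step 3: Expected revenue = r * P(v >= r) = 2/5 * 3/5
Step 4: Revenue = 6/25

6/25


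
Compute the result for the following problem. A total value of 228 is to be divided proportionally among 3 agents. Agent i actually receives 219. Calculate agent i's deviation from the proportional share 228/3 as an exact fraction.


Step 1: Proportional share = 228/3 = 76
Step 2: Agent's actual allocation = 219
Step 3: Excess = 219 - 76 = 143

143


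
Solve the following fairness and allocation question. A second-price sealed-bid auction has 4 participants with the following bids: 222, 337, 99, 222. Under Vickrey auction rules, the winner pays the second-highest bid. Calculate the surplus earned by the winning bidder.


Step 1: Sort bids in descending order: 337, 222, 222, 99
Step 2: The winning bid is the highest: 337
Step 3: The payment equals the second-highest bid: 222
Step 4: Surplus = winner's bid - payment = 337 - 222 = 115

115


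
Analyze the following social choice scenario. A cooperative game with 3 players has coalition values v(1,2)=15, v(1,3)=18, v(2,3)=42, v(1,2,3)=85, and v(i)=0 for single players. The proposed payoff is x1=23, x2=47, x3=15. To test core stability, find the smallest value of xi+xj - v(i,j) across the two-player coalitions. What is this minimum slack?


Step 1: Slack for coalition (1,2): x1+x2 - v12 = 70 - 15 = 55
Step 2: Slack for coalition (1,3): x1+x3 - v13 = 38 - 18 = 20
Step 3: Slack for coalition (2,3): x2+x3 - v23 = 62 - 42 = 20
Step 4: Minimum slack = min(55, 20, 20) = 20, attained by (1,3) and (2,3); no pair can gain by deviating, so the allocation is in the core

20


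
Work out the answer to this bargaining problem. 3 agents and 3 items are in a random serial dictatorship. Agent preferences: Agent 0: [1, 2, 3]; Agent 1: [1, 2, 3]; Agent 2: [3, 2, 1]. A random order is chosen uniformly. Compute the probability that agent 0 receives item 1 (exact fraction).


Step 1: Agent 0 wants item 1
Step 2: There are 6 possible orderings of agents
Step 3: In 3 orderings, agent 0 gets item 1
Step 4: Probability = 3/6 = 1/2

1/2


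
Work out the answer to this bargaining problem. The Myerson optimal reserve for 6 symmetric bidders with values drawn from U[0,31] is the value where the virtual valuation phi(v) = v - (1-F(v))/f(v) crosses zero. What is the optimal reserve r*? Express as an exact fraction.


Step 1: For U[0,31], F(v) = v/31 and f(v) = 1/31
Step 2: phi(v) = v - (1 - v/31)/(1/31) = v - (31 - v) = 2v - 31
Step 3: Set phi(r*) = 0: 2r* - 31 = 0
Step 4: r* = 31/2 (the number of bidders n = 6 does not enter)

31/2


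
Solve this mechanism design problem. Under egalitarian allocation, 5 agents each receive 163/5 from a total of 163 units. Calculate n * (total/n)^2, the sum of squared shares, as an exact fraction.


Step 1: Each agent's share = 163/5
Step 2: Square of each share = (163/5)^2 = 26569/25
Step 3: Sum of squares = 5 * 26569/25 = 26569/5

26569/5


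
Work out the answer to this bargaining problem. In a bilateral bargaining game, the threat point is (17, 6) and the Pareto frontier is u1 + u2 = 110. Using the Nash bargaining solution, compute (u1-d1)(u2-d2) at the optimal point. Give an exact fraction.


Step 1: The Nash solution splits surplus symmetrically above the disagreement point
Step 2: u1 = (total + d1 - d2)/2 = (110 + 17 - 6)/2 = 121/2
Step 3: u2 = (total - d1 + d2)/2 = (110 - 17 + 6)/2 = 99/2
Step 4: Nash product = (121/2 - 17) * (99/2 - 6)
Step 5: = 87/2 * 87/2 = 7569/4

7569/4


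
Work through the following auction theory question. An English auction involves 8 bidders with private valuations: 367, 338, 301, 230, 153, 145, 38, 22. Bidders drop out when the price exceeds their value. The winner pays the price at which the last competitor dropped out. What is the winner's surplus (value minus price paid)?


Step 1: Identify the highest value: 367
Step 2: Identify the second-highest value: 338
Step 3: The final price = second-highest value = 338
Step 4: Surplus = 367 - 338 = 29

29


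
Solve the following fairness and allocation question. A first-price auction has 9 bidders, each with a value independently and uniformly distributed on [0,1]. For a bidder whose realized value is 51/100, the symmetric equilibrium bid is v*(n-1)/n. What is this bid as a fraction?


Step 1: The symmetric BNE bidding function is b(v) = v * (n-1) / n
Step 2: Substitute v = 51/100 and n = 9
Step 3: b = 51/100 * 8/9
Step 4: b = 34/75

34/75


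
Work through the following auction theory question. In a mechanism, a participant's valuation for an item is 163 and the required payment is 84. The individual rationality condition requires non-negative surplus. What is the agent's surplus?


Step 1: Surplus = value - payment = 163 - 84 = 79
Step 2: IR is satisfied (surplus >= 0)

79


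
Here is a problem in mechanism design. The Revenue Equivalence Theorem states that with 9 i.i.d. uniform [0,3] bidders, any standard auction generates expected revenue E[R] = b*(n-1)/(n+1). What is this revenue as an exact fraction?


Step 1: By Revenue Equivalence, expected revenue = b*(n-1)/(n+1)
Step 2: Substituting n = 9, b = 3
Step 3: Revenue = 3*(9-1)/(9+1) = 3*8/10
Step 4: Revenue = 24/10 = 12/5

12/5


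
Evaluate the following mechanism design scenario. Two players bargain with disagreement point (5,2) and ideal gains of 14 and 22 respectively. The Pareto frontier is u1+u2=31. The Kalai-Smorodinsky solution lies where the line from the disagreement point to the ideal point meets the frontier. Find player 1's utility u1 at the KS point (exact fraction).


Step 1: At the KS point, (u1-d1)/r1 = (u2-d2)/r2 = t and u1+u2 = 31
Step 2: u1 = d1 + r1*t and u2 = d2 + r2*t, so (d1 + r1*t) + (d2 + r2*t) = 31
Step 3: t = (31 - 5 - 2)/(14 + 22) = 24/36 = 2/3
Step 4: u1 = d1 + r1*t = 5 + 14 * 2/3 = 43/3
Step 5: (Check: u2 = d2 + r2*t = 50/3; u1+u2 = 43/3 + 50/3 = 31, on the frontier.)

43/3


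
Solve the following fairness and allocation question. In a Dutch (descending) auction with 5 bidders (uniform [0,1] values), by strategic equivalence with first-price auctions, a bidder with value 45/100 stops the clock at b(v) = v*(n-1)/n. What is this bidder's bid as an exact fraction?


Step 1: Dutch auctions are strategically equivalent to first-price auctions
Step 2: The equilibrium bid is b(v) = v*(n-1)/n
Step 3: b = 9/20 * 4/5
Step 4: b = 9/25

9/25


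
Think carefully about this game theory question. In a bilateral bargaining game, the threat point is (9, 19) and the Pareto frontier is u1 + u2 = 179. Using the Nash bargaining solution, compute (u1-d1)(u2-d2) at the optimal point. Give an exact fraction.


Step 1: The Nash solution splits surplus symmetrically above the disagreement point
Step 2: u1 = (total + d1 - d2)/2 = (179 + 9 - 19)/2 = 169/2
Step 3: u2 = (total - d1 + d2)/2 = (179 - 9 + 19)/2 = 189/2
Step 4: Nash product = (169/2 - 9) * (189/2 - 19)
Step 5: = 151/2 * 151/2 = 22801/4

22801/4


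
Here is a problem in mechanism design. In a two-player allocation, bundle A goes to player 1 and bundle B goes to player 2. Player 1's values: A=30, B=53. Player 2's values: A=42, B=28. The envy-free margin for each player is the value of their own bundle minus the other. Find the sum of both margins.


Step 1: Player 1's margin = v1(A) - v1(B) = 30 - 53 = -23
Step 2: Player 2's margin = v2(B) - v2(A) = 28 - 42 = -14
Step 3: Total margin = -23 + -14 = -37

-37


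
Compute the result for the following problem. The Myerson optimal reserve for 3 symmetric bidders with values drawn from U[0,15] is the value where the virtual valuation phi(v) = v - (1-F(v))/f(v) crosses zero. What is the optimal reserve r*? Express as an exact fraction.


Step 1: For U[0,15], F(v) = v/15 and f(v) = 1/15
Step 2: phi(v) = v - (1 - v/15)/(1/15) = v - (15 - v) = 2v - 15
Step 3: Set phi(r*) = 0: 2r* - 15 = 0
Step 4: r* = 15/2 (the number of bidders n = 3 does not enter)

15/2


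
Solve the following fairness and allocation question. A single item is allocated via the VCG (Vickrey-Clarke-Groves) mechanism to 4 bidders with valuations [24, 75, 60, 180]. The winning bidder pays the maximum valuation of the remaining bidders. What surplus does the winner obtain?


Step 1: The winner is the agent with the highest value: agent 3 with value 180
Step 2: Values of other agents: [24, 75, 60]
Step 3: VCG payment = max of others' values = 75
Step 4: Surplus = 180 - 75 = 105

105


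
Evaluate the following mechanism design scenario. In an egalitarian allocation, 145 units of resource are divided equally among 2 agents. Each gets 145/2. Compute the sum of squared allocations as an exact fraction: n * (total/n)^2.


Step 1: Each agent's share = 145/2
Step 2: Square of each share = (145/2)^2 = 21025/4
Step 3: Sum of squares = 2 * 21025/4 = 21025/2

21025/2


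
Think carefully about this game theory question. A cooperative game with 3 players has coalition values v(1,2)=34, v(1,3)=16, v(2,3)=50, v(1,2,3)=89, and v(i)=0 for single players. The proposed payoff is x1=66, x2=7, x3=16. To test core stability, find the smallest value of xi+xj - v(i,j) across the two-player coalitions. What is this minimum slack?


Step 1: Slack for coalition (1,2): x1+x2 - v12 = 73 - 34 = 39
Step 2: Slack for coalition (1,3): x1+x3 - v13 = 82 - 16 = 66
Step 3: Slack for coalition (2,3): x2+x3 - v23 = 23 - 50 = -27
Step 4: Minimum slack = min(39, 66, -27) = -27, attained by (2,3); coalition (2,3) can block (slack < 0), so the allocation is not in the core

-27


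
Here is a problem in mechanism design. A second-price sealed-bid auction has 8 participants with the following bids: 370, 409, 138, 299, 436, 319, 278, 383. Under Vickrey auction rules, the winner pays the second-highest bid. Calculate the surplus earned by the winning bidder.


Step 1: Sort bids in descending order: 436, 409, 383, 370, 319, 299, 278, 138
Step 2: The winning bid is the highest: 436
Step 3: The payment equals the second-highest bid: 409
Step 4: Surplus = winner's bid - payment = 436 - 409 = 27

27


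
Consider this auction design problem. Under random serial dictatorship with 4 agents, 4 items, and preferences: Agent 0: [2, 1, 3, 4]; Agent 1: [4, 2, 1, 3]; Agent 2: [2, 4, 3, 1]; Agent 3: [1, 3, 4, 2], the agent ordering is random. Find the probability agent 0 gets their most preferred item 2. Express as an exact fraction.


Step 1: Agent 0 wants item 2
Step 2: There are 24 possible orderings of agents
Step 3: In 12 orderings, agent 0 gets item 2
Step 4: Probability = 12/24 = 1/2

1/2


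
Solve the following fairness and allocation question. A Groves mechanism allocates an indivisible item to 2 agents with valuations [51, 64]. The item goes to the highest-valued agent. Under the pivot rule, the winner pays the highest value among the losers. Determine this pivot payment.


Step 1: The efficient winner is agent 1 with value 64
Step 2: Other agents' values: [51]
Step 3: Pivot payment = max(others) = 51
Step 4: The winner pays 51

51


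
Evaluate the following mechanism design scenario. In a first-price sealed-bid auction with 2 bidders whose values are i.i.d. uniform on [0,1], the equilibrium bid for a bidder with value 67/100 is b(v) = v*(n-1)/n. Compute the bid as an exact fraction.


Step 1: The symmetric BNE bidding function is b(v) = v * (n-1) / n
Step 2: Substitute v = 67/100 and n = 2
Step 3: b = 67/100 * 1/2
Step 4: b = 67/200

67/200


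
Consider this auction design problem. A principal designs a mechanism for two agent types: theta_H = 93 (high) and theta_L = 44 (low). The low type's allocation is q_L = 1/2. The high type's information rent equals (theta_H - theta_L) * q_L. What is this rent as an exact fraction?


Step 1: theta_H - theta_L = 93 - 44 = 49
Step 2: Information rent = (theta_H - theta_L) * q_L
Step 3: = 49 * 1/2
Step 4: = 49/2

49/2


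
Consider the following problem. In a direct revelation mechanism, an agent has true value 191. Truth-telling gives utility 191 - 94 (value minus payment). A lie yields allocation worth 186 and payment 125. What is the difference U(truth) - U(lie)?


Step 1: U(truth) = value - payment = 191 - 94 = 97
Step 2: U(lie) = allocation - payment = 186 - 125 = 61
Step 3: IC gap = 97 - 61 = 36

36


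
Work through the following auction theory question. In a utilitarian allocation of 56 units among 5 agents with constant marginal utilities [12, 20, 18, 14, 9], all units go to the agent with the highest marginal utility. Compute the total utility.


Step 1: The marginal utilities are [12, 20, 18, 14, 9]
Step 2: The highest marginal utility is 20
Step 3: All 56 units go to that agent
Step 4: Total utility = 20 * 56 = 1120

1120


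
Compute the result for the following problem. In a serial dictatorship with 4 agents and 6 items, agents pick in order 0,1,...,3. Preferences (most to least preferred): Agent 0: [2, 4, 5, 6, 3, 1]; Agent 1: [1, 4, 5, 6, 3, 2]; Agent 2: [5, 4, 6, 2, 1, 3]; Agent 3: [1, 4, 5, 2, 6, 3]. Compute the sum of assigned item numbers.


Step 1: Agent 0 picks item 2
Step 2: Agent 1 picks item 1
Step 3: Agent 2 picks item 5
Step 4: Agent 3 picks item 4
Step 5: Sum = 2 + 1 + 5 + 4 = 12

12


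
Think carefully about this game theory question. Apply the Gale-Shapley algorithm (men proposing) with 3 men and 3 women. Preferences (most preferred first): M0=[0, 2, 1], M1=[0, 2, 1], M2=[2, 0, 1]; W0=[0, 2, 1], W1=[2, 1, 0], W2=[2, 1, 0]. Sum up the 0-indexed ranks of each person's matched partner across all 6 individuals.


Step 1: Run Gale-Shapley (men propose, women hold best offer):
  M0 proposes to W0; she accepts
  M1 proposes to W0; rejected
  M1 proposes to W2; she accepts
  M2 proposes to W2; she switches from M1
  M1 proposes to W1; she accepts
Step 2: Final matching: W0-M0, W1-M1, W2-M2
Step 3: 0-indexed ranks (man's rank of his match, then woman's): 0 + 0 + 2 + 1 + 0 + 0
Step 4: Total rank sum = 3

3


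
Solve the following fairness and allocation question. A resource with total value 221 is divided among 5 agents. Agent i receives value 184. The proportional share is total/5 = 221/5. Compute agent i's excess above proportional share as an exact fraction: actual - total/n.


Step 1: Proportional share = 221/5
Step 2: Agent's actual allocation = 184
Step 3: Excess = 184 - 221/5 = 699/5

699/5


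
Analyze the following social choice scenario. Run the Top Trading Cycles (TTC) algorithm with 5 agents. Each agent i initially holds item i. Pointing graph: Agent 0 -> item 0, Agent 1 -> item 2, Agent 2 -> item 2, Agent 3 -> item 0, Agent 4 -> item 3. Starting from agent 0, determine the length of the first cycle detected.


Step 1: Trace the pointer graph from agent 0: 0 -> 0
Step 2: A cycle is detected when we revisit agent 0
Step 3: The cycle is: 0 -> 0
Step 4: Cycle length = 1

1


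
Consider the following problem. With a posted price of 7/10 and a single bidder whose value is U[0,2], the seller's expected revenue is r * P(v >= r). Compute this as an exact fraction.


Step 1: Posted price r = 7/10, value support [0,2]
Step 2: P(v >= r) = (2 - 7/10)/2 = 13/20
Step 3: Expected revenue = r * P(v >= r) = 7/10 * 13/20
Step 4: Revenue = 91/200

91/200


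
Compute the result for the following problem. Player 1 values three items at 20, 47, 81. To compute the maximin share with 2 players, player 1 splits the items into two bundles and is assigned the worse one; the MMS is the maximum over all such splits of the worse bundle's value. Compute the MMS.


Step 1: Item values = 20, 47, 81
Step 2: Enumerate all 2-bundle partitions and take the smaller bundle:
  Partition 1: {20} vs {47,81} -> bundles 20, 128; min = 20
  Partition 2: {47} vs {20,81} -> bundles 47, 101; min = 47
  Partition 3: {81} vs {20,47} -> bundles 81, 67; min = 67
Step 3: MMS = max(20, 47, 67) = 67

67


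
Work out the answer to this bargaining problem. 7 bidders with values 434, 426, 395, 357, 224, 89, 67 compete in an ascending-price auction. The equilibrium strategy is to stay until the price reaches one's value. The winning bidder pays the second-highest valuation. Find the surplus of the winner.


Step 1: Identify the highest value: 434
Step 2: Identify the second-highest value: 426
Step 3: The final price = second-highest value = 426
Step 4: Surplus = 434 - 426 = 8

8


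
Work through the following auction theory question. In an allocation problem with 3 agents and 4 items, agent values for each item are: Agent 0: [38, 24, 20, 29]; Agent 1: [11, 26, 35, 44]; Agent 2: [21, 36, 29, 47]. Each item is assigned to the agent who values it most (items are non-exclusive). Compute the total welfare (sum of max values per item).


Step 1: For each item, find the maximum value among all agents.
Step 2: Item 0 -> Agent 0 (value 38)
Step 3: Item 1 -> Agent 2 (value 36)
Step 4: Item 2 -> Agent 1 (value 35)
Step 5: Item 3 -> Agent 2 (value 47)
Step 6: Total welfare = 38 + 36 + 35 + 47 = 156

156


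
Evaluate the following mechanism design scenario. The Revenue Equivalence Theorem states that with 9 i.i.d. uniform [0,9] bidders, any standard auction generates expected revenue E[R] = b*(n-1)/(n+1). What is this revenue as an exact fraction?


Step 1: By Revenue Equivalence, expected revenue = b*(n-1)/(n+1)
Step 2: Substituting n = 9, b = 9
Step 3: Revenue = 9*(9-1)/(9+1) = 9*8/10
Step 4: Revenue = 72/10 = 36/5

36/5


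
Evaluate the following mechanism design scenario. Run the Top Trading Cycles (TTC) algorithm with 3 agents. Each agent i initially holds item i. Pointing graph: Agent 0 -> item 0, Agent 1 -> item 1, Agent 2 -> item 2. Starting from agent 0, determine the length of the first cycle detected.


Step 1: Trace the pointer graph from agent 0: 0 -> 0
Step 2: A cycle is detected when we revisit agent 0
Step 3: The cycle is: 0 -> 0
Step 4: Cycle length = 1

1


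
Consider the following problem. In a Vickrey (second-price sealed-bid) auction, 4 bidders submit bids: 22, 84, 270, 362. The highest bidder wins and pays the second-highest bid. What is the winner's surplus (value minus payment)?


Step 1: Sort bids in descending order: 362, 270, 84, 22
Step 2: The winning bid is the highest: 362
Step 3: The payment equals the second-highest bid: 270
Step 4: Surplus = winner's bid - payment = 362 - 270 = 92

92


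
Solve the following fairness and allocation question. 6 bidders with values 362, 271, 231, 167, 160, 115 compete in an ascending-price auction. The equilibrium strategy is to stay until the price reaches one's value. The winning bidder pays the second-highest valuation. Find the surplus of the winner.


Step 1: Identify the highest value: 362
Step 2: Identify the second-highest value: 271
Step 3: The final price = second-highest value = 271
Step 4: Surplus = 362 - 271 = 91

91


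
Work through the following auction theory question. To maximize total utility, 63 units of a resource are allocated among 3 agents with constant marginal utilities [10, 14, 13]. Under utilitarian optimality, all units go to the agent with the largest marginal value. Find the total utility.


Step 1: The marginal utilities are [10, 14, 13]
Step 2: The highest marginal utility is 14
Step 3: All 63 units go to that agent
Step 4: Total utility = 14 * 63 = 882

882


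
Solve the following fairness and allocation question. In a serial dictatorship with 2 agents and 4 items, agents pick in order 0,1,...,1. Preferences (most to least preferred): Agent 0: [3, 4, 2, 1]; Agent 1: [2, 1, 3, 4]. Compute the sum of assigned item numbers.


Step 1: Agent 0 picks item 3
Step 2: Agent 1 picks item 2
Step 3: Sum = 3 + 2 = 5

5


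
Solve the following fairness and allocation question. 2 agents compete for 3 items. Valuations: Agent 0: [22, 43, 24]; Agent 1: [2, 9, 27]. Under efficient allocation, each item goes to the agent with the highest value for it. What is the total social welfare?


Step 1: For each item, find the maximum value among all agents.
Step 2: Item 0 -> Agent 0 (value 22)
Step 3: Item 1 -> Agent 0 (value 43)
Step 4: Item 2 -> Agent 1 (value 27)
Step 5: Total welfare = 22 + 43 + 27 = 92

92


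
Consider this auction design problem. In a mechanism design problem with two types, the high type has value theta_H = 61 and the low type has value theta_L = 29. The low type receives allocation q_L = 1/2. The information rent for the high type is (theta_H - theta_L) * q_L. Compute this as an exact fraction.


Step 1: theta_H - theta_L = 61 - 29 = 32
Step 2: Information rent = (theta_H - theta_L) * q_L
Step 3: = 32 * 1/2
Step 4: = 16

16


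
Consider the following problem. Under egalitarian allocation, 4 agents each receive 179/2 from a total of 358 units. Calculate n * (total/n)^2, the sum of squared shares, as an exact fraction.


Step 1: Each agent's share = 358/4 = 179/2
Step 2: Square of each share = (179/2)^2 = 32041/4
Step 3: Sum of squares = 4 * 32041/4 = 32041

32041


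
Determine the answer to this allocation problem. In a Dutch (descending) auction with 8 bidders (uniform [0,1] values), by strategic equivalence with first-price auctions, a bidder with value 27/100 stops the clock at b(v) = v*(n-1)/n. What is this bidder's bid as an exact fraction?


Step 1: Dutch auctions are strategically equivalent to first-price auctions
Step 2: The equilibrium bid is b(v) = v*(n-1)/n
Step 3: b = 27/100 * 7/8
Step 4: b = 189/800

189/800


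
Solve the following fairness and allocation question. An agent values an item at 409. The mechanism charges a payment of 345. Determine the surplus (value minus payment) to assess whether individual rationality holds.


Step 1: Surplus = value - payment = 409 - 345 = 64
Step 2: IR is satisfied (surplus >= 0)

64


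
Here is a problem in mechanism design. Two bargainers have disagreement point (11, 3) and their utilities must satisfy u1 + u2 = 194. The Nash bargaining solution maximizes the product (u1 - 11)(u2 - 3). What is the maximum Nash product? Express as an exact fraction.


Step 1: The Nash solution splits surplus symmetrically above the disagreement point
Step 2: u1 = (total + d1 - d2)/2 = (194 + 11 - 3)/2 = 101
Step 3: u2 = (total - d1 + d2)/2 = (194 - 11 + 3)/2 = 93
Step 4: Nash product = (101 - 11) * (93 - 3)
Step 5: = 90 * 90 = 8100

8100


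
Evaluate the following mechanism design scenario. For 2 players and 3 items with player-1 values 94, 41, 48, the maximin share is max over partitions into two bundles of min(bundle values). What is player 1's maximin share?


Step 1: Item values = 94, 41, 48
Step 2: Enumerate all 2-bundle partitions and take the smaller bundle:
  Partition 1: {94} vs {41,48} -> bundles 94, 89; min = 89
  Partition 2: {41} vs {94,48} -> bundles 41, 142; min = 41
  Partition 3: {48} vs {94,41} -> bundles 48, 135; min = 48
Step 3: MMS = max(89, 41, 48) = 89

89


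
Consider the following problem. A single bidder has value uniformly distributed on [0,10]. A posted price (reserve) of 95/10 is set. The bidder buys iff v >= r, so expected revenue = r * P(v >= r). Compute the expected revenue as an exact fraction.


Step 1: Posted price r = 19/2, value support [0,10]
Step 2: P(v >= r) = (10 - 19/2)/10 = 1/20
Step 3: Expected revenue = r * P(v >= r) = 19/2 * 1/20
Step 4: Revenue = 19/40

19/40


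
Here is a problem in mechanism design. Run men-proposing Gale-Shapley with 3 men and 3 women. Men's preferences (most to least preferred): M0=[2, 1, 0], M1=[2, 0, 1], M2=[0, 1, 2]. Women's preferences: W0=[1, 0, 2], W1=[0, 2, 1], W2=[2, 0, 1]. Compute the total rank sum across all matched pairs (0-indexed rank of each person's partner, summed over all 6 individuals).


Step 1: Run Gale-Shapley (men propose, women hold best offer):
  M0 proposes to W2; she accepts
  M1 proposes to W2; rejected
  M1 proposes to W0; she accepts
  M2 proposes to W0; rejected
  M2 proposes to W1; she accepts
Step 2: Final matching: W0-M1, W1-M2, W2-M0
Step 3: 0-indexed ranks (man's rank of his match, then woman's): 1 + 0 + 1 + 1 + 0 + 1
Step 4: Total rank sum = 4

4


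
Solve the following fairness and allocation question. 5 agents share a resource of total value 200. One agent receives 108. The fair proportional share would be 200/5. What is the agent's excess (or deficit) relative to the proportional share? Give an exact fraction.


Step 1: Proportional share = 200/5 = 40
Step 2: Agent's actual allocation = 108
Step 3: Excess = 108 - 40 = 68

68


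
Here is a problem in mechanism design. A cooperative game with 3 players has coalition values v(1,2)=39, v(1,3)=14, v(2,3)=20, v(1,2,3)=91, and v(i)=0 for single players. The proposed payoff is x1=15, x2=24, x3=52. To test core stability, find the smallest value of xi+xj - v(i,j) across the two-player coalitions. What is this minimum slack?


Step 1: Slack for coalition (1,2): x1+x2 - v12 = 39 - 39 = 0
Step 2: Slack for coalition (1,3): x1+x3 - v13 = 67 - 14 = 53
Step 3: Slack for coalition (2,3): x2+x3 - v23 = 76 - 20 = 56
Step 4: Minimum slack = min(0, 53, 56) = 0, attained by (1,2); no pair can gain by deviating, so the allocation is in the core

0


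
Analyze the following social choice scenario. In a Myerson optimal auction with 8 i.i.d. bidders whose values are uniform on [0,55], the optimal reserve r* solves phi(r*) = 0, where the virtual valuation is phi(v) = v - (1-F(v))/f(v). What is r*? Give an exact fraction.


Step 1: For U[0,55], F(v) = v/55 and f(v) = 1/55
Step 2: phi(v) = v - (1 - v/55)/(1/55) = v - (55 - v) = 2v - 55
Step 3: Set phi(r*) = 0: 2r* - 55 = 0
Step 4: r* = 55/2 (the number of bidders n = 8 does not enter)

55/2


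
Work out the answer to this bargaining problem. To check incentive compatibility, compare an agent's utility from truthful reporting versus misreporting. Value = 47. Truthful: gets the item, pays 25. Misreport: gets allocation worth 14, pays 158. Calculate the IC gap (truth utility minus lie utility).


Step 1: U(truth) = value - payment = 47 - 25 = 22
Step 2: U(lie) = allocation - payment = 14 - 158 = -144
Step 3: IC gap = 22 - (-144) = 166

166


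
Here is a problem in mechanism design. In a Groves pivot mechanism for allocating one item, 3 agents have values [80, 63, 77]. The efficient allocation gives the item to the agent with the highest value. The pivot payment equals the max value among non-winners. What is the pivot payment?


Step 1: The efficient winner is agent 0 with value 80
Step 2: Other agents' values: [63, 77]
Step 3: Pivot payment = max(others) = 77
Step 4: The winner pays 77

77


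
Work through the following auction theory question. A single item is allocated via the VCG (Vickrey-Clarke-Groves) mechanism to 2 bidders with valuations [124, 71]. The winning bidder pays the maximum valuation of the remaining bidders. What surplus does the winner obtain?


Step 1: The winner is the agent with the highest value: agent 0 with value 124
Step 2: Values of other agents: [71]
Step 3: VCG payment = max of others' values = 71
Step 4: Surplus = 124 - 71 = 53

53


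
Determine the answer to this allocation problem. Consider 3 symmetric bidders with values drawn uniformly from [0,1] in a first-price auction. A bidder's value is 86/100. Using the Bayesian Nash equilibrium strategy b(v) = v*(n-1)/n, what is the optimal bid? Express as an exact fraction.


Step 1: The symmetric BNE bidding function is b(v) = v * (n-1) / n
Step 2: Substitute v = 43/50 and n = 3
Step 3: b = 43/50 * 2/3
Step 4: b = 43/75

43/75


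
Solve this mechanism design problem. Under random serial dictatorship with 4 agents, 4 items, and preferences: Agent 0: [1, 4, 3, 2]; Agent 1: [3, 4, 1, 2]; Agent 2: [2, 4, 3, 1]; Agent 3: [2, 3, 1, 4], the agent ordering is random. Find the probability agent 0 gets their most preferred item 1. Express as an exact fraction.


Step 1: Agent 0 wants item 1
Step 2: There are 24 possible orderings of agents
Step 3: In 22 orderings, agent 0 gets item 1
Step 4: Probability = 22/24 = 11/12

11/12


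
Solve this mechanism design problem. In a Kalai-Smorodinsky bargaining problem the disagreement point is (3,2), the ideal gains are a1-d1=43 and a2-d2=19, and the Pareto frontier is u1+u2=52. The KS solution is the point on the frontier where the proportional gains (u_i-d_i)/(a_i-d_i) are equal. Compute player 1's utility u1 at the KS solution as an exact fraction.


Step 1: At the KS point, (u1-d1)/r1 = (u2-d2)/r2 = t and u1+u2 = 52
Step 2: u1 = d1 + r1*t and u2 = d2 + r2*t, so (d1 + r1*t) + (d2 + r2*t) = 52
Step 3: t = (52 - 3 - 2)/(43 + 19) = 47/62
Step 4: u1 = d1 + r1*t = 3 + 43 * 47/62 = 2207/62
Step 5: (Check: u2 = d2 + r2*t = 1017/62; u1+u2 = 2207/62 + 1017/62 = 52, on the frontier.)

2207/62


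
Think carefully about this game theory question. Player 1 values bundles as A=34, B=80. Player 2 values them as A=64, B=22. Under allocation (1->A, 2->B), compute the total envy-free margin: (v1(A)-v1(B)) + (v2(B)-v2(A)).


Step 1: Player 1's margin = v1(A) - v1(B) = 34 - 80 = -46
Step 2: Player 2's margin = v2(B) - v2(A) = 22 - 64 = -42
Step 3: Total margin = -46 + -42 = -88

-88


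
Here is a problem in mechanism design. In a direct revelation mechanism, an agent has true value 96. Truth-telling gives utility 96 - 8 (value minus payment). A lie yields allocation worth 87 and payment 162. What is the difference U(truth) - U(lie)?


Step 1: U(truth) = value - payment = 96 - 8 = 88
Step 2: U(lie) = allocation - payment = 87 - 162 = -75
Step 3: IC gap = 88 - (-75) = 163

163
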